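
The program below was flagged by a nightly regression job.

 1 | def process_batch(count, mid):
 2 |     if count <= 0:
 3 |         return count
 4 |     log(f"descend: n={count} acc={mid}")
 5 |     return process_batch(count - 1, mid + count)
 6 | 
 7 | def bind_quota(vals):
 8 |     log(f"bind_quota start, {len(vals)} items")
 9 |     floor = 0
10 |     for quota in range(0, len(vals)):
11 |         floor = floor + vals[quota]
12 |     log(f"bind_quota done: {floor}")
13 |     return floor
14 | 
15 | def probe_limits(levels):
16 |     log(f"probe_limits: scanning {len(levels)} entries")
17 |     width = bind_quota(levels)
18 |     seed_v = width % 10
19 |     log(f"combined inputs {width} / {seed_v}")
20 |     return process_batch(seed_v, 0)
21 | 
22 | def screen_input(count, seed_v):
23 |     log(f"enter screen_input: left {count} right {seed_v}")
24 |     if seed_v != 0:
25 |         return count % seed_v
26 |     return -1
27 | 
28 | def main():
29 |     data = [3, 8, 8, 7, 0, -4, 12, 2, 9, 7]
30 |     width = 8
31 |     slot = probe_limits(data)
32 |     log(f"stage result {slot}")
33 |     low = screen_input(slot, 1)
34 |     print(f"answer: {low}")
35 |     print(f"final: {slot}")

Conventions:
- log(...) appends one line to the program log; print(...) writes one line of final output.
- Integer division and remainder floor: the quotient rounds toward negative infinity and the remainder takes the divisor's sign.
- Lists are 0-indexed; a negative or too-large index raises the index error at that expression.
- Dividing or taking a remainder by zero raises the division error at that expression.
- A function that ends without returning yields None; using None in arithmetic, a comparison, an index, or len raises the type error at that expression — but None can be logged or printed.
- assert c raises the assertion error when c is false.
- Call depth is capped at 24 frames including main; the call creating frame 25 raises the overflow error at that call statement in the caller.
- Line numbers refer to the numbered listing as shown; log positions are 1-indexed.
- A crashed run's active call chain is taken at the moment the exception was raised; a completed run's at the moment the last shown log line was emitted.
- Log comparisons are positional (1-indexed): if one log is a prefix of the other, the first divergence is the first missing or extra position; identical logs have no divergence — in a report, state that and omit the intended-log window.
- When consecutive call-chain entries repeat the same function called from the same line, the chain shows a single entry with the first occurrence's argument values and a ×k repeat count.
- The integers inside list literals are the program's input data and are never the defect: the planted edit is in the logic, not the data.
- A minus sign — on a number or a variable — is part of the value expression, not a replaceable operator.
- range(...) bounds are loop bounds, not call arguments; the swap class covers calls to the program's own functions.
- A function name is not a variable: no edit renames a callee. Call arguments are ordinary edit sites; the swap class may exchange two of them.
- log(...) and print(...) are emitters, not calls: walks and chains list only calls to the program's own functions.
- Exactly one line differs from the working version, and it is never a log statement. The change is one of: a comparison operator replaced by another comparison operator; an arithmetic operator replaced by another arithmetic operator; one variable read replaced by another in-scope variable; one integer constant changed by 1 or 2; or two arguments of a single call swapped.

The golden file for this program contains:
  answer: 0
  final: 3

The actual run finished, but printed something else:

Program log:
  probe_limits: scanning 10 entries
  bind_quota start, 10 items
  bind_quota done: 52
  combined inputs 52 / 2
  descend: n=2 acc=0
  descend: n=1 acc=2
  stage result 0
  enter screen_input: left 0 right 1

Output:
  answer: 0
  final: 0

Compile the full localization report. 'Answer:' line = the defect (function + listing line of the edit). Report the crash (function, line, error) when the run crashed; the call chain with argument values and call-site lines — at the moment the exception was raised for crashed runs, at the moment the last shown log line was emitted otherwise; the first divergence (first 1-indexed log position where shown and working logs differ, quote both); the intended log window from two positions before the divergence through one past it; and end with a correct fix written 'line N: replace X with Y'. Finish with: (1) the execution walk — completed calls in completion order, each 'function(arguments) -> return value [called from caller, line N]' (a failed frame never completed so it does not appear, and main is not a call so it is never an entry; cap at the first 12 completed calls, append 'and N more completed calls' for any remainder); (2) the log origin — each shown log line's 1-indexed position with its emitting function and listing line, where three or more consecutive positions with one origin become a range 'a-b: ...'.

Answer: the defect is in process_batch at line 3.
The tell: The earliest visible damage is log position 7 — 'stage result 0' rather than the intended 'stage result 3'.
Call chain: main -> screen_input(0, 1) (called at line 33).
First divergence: position 7; shown 'stage result 0' vs intended 'stage result 3'.
Intended log window:
  5: descend: n=2 acc=0
  6: descend: n=1 acc=2
  7: stage result 3
  8: enter screen_input: left 3 right 1
Execution walk:
  bind_quota([3, 8, 8, 7, 0, -4, 12, 2, 9, 7]) -> 52  [called from probe_limits, line 17]
  process_batch(0, 3) -> 0  [called from process_batch, line 5]
  process_batch(1, 2) -> 0  [called from process_batch, line 5]
  process_batch(2, 0) -> 0  [called from probe_limits, line 20]
  probe_limits([3, 8, 8, 7, 0, -4, 12, 2, 9, 7]) -> 0  [called from main, line 31]
  screen_input(0, 1) -> 0  [called from main, line 33]
Log origins:
  1: logged in probe_limits at line 16
  2: logged in bind_quota at line 8
  3: logged in bind_quota at line 12
  4: logged in probe_limits at line 19
  5: logged in process_batch at line 4
  6: logged in process_batch at line 4
  7: logged in main at line 32
  8: logged in screen_input at line 23
A correct fix: line 3: replace `count` with `mid`.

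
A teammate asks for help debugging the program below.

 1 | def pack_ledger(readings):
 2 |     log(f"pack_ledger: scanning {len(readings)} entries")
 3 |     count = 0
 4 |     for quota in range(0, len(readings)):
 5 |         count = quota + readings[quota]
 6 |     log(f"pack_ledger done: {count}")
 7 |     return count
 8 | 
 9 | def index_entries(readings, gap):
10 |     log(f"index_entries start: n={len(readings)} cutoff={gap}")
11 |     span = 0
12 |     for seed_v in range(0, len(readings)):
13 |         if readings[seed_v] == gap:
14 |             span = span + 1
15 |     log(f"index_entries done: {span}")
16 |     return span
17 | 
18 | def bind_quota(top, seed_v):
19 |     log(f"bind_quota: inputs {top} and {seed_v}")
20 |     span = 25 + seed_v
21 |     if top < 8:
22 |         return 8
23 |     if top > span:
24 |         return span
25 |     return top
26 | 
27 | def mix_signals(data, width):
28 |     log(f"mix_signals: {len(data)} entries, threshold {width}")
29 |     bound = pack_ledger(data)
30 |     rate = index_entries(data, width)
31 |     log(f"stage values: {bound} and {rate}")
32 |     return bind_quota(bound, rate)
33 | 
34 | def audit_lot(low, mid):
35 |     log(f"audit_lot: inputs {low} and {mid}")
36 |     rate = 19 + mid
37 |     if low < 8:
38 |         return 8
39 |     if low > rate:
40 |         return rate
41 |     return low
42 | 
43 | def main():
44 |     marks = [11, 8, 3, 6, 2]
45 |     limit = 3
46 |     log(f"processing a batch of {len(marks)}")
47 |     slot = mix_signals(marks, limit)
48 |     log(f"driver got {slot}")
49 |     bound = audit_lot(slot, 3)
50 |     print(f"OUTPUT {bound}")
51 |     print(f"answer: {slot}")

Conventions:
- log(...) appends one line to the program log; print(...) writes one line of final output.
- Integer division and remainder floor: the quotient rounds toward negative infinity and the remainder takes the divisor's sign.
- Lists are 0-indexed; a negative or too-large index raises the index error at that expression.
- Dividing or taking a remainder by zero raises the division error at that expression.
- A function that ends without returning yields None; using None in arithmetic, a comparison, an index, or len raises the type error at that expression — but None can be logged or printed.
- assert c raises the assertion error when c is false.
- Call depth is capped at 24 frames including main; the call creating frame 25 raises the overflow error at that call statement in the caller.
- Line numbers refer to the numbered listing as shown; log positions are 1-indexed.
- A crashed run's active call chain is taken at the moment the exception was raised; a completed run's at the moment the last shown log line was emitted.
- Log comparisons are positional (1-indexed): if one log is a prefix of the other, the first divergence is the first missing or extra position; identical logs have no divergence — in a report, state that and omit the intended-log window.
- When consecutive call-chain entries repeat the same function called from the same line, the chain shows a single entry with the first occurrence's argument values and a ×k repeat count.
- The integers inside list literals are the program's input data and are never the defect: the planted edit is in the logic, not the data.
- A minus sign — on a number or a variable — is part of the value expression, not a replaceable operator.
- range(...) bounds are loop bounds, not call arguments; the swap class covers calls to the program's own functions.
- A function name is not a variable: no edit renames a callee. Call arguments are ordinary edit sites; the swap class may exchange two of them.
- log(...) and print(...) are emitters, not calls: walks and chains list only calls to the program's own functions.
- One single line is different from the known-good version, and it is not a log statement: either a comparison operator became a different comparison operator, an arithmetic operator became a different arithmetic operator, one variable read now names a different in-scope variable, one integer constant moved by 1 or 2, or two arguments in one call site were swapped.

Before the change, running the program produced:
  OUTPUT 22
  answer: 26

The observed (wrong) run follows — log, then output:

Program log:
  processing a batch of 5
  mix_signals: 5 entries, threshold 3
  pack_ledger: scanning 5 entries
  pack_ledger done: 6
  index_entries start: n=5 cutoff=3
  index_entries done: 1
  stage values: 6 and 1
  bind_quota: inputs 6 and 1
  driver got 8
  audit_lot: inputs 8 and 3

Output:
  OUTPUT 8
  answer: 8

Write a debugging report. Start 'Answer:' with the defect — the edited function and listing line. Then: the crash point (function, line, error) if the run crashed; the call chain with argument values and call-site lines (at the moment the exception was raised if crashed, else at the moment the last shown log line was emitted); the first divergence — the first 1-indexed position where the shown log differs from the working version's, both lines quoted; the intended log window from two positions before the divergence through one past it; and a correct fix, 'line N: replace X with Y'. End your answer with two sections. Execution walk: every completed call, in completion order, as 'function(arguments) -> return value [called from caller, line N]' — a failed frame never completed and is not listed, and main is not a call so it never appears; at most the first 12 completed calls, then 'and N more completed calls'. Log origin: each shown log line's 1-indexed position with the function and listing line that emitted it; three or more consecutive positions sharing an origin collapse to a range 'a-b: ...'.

Answer: the defect is in pack_ledger at line 5.
Core observation: Position 4 is the first bad log line: 'pack_ledger done: 6' should read 'pack_ledger done: 30'.
Call chain: main -> audit_lot(8, 3) (called at line 49).
First divergence: position 4 — shown 'pack_ledger done: 6', intended 'pack_ledger done: 30'.
Intended log window:
  2: mix_signals: 5 entries, threshold 3
  3: pack_ledger: scanning 5 entries
  4: pack_ledger done: 30
  5: index_entries start: n=5 cutoff=3
Execution walk:
  pack_ledger([11, 8, 3, 6, 2]) -> 6  [called from mix_signals, line 29]
  index_entries([11, 8, 3, 6, 2], 3) -> 1  [called from mix_signals, line 30]
  bind_quota(6, 1) -> 8  [called from mix_signals, line 32]
  mix_signals([11, 8, 3, 6, 2], 3) -> 8  [called from main, line 47]
  audit_lot(8, 3) -> 8  [called from main, line 49]
Log origins:
  1: logged in main at line 46
  2: logged in mix_signals at line 28
  3: logged in pack_ledger at line 2
  4: logged in pack_ledger at line 6
  5: logged in index_entries at line 10
  6: logged in index_entries at line 15
  7: logged in mix_signals at line 31
  8: logged in bind_quota at line 19
  9: logged in main at line 48
  10: logged in audit_lot at line 35
A correct fix: line 5: replace `quota + readings[quota]` with `count + readings[quota]`.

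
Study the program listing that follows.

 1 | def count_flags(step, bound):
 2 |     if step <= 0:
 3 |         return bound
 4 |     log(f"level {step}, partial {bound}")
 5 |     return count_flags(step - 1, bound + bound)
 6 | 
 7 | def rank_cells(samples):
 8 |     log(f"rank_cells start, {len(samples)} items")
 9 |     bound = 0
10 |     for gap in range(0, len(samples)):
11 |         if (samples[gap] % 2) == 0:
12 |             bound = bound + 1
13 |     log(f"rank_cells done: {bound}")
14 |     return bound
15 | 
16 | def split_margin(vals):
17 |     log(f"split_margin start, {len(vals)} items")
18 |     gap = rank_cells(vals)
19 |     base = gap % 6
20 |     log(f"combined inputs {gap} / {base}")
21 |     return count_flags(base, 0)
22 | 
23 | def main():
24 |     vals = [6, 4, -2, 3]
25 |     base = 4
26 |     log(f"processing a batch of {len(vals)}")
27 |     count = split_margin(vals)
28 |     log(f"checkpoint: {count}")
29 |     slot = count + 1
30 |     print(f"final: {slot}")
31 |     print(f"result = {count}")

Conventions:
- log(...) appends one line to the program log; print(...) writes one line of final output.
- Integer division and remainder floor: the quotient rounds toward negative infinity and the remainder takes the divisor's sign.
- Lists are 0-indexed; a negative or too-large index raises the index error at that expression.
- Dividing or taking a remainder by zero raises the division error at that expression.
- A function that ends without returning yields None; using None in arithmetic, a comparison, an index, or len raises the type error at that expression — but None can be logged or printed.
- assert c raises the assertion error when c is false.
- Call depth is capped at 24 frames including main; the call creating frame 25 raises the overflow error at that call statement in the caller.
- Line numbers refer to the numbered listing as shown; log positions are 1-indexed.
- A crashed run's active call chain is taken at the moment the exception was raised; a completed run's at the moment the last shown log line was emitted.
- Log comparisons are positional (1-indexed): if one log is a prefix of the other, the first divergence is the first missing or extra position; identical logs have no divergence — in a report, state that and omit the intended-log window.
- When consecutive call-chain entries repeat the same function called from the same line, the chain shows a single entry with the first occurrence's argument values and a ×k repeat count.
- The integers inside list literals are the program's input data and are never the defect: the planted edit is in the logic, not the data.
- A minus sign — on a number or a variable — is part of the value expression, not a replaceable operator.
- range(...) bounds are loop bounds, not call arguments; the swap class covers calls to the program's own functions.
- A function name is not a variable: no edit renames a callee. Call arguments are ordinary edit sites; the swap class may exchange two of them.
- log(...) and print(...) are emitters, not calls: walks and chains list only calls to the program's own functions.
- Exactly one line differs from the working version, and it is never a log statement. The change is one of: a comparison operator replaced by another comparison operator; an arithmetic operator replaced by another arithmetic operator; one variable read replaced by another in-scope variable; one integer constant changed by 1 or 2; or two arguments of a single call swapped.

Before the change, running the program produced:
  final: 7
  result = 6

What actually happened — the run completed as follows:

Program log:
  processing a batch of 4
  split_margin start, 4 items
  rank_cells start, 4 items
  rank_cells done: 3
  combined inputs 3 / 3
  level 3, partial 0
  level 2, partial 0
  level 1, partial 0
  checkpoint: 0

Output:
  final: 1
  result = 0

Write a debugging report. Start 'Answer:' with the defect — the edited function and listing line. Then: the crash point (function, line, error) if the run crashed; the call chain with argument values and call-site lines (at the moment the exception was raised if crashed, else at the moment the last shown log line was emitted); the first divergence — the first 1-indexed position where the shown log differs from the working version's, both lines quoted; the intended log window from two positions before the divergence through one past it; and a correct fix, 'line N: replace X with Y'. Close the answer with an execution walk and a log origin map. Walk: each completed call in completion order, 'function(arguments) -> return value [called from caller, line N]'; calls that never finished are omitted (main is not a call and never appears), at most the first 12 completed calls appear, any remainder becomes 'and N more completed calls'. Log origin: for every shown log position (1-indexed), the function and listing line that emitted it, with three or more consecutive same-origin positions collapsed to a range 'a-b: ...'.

Answer: the defect is in count_flags at line 5.
Key fact: The log first diverges at position 7: the faulty run prints 'level 2, partial 0' where the working version prints 'level 2, partial 3'.
Call chain: main.
First divergence: at position 7 the run shows 'level 2, partial 0' where the working version logs 'level 2, partial 3'.
Intended log window:
  5: combined inputs 3 / 3
  6: level 3, partial 0
  7: level 2, partial 3
  8: level 1, partial 5
Execution walk:
  rank_cells([6, 4, -2, 3]) -> 3  [called from split_margin, line 18]
  count_flags(0, 0) -> 0  [called from count_flags, line 5]
  count_flags(1, 0) -> 0  [called from count_flags, line 5]
  count_flags(2, 0) -> 0  [called from count_flags, line 5]
  count_flags(3, 0) -> 0  [called from split_margin, line 21]
  split_margin([6, 4, -2, 3]) -> 0  [called from main, line 27]
Origin of each log line:
  1: logged in main at line 26
  2: logged in split_margin at line 17
  3: logged in rank_cells at line 8
  4: logged in rank_cells at line 13
  5: logged in split_margin at line 20
  6-8: logged in count_flags at line 4
  9: logged in main at line 28
A correct fix: line 5: replace `bound + bound` with `bound + step`.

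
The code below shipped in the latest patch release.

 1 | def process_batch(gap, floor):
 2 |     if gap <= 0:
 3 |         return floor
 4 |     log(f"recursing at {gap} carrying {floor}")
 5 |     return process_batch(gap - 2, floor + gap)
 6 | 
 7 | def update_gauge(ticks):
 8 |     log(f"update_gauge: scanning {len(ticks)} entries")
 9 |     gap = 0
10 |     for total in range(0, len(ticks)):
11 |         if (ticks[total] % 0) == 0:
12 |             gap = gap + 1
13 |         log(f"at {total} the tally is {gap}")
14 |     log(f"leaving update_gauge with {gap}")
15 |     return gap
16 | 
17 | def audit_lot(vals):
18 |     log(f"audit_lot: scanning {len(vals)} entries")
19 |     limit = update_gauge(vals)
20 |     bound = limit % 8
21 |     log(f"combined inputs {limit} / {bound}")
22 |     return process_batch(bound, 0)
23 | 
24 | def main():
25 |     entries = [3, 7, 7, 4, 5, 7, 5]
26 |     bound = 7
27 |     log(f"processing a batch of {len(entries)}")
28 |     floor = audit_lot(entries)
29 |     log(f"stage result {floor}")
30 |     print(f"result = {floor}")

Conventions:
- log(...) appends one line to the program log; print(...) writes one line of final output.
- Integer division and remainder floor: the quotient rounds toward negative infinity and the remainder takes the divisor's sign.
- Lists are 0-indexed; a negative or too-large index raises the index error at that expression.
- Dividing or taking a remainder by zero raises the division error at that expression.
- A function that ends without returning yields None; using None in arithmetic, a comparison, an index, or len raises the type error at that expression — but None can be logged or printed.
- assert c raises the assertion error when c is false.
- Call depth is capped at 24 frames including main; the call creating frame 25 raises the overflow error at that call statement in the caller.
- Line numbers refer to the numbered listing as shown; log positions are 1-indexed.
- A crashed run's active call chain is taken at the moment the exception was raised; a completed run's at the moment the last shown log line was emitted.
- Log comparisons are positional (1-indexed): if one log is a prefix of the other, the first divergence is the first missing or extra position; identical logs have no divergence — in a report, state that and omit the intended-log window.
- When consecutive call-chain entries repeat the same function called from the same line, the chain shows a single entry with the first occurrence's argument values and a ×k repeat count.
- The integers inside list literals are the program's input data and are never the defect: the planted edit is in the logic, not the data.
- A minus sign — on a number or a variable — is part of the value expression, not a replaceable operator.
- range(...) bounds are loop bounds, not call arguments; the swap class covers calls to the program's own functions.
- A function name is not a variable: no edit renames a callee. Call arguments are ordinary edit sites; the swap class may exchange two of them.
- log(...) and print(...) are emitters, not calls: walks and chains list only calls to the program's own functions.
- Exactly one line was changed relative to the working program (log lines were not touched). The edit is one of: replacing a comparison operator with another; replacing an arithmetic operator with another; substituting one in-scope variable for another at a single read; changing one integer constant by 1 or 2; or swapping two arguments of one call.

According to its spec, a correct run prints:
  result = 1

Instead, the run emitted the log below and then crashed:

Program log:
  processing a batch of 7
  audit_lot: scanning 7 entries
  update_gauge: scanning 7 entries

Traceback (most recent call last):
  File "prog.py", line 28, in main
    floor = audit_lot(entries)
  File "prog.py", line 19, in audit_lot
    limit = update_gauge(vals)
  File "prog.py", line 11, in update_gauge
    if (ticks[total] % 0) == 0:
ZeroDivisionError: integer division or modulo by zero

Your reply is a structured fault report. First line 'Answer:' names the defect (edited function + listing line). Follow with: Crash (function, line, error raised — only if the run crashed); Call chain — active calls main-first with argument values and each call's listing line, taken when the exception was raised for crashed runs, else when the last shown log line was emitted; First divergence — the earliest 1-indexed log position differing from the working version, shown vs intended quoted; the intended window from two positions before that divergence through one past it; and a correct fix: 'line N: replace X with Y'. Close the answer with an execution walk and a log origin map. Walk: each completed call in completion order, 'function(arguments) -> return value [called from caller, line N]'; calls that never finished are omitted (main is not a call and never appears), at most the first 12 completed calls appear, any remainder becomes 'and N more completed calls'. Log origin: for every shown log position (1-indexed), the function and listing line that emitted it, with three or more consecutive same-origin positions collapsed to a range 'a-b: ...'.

Answer: the defect is in update_gauge at line 11.
The tell: Only 3 log lines were emitted before the run died; the intended continuation was 'at 0 the tally is 0'.
Crash: update_gauge, line 11, ZeroDivisionError.
Call chain: main -> audit_lot([3, 7, 7, 4, 5, 7, 5]) (called at line 28) -> update_gauge([3, 7, 7, 4, 5, 7, 5]) (called at line 19).
First divergence: position 4 (shown log ended at 3 lines; the working version continues: 'at 0 the tally is 0').
Intended log window:
  2: audit_lot: scanning 7 entries
  3: update_gauge: scanning 7 entries
  4: at 0 the tally is 0
  5: at 1 the tally is 0
Execution walk:
  (no call completed)
Log line origins:
  1 — main, line 27
  2 — audit_lot, line 18
  3 — update_gauge, line 8
A correct fix: line 11: replace `ticks[total] % 0` with `ticks[total] % 2`.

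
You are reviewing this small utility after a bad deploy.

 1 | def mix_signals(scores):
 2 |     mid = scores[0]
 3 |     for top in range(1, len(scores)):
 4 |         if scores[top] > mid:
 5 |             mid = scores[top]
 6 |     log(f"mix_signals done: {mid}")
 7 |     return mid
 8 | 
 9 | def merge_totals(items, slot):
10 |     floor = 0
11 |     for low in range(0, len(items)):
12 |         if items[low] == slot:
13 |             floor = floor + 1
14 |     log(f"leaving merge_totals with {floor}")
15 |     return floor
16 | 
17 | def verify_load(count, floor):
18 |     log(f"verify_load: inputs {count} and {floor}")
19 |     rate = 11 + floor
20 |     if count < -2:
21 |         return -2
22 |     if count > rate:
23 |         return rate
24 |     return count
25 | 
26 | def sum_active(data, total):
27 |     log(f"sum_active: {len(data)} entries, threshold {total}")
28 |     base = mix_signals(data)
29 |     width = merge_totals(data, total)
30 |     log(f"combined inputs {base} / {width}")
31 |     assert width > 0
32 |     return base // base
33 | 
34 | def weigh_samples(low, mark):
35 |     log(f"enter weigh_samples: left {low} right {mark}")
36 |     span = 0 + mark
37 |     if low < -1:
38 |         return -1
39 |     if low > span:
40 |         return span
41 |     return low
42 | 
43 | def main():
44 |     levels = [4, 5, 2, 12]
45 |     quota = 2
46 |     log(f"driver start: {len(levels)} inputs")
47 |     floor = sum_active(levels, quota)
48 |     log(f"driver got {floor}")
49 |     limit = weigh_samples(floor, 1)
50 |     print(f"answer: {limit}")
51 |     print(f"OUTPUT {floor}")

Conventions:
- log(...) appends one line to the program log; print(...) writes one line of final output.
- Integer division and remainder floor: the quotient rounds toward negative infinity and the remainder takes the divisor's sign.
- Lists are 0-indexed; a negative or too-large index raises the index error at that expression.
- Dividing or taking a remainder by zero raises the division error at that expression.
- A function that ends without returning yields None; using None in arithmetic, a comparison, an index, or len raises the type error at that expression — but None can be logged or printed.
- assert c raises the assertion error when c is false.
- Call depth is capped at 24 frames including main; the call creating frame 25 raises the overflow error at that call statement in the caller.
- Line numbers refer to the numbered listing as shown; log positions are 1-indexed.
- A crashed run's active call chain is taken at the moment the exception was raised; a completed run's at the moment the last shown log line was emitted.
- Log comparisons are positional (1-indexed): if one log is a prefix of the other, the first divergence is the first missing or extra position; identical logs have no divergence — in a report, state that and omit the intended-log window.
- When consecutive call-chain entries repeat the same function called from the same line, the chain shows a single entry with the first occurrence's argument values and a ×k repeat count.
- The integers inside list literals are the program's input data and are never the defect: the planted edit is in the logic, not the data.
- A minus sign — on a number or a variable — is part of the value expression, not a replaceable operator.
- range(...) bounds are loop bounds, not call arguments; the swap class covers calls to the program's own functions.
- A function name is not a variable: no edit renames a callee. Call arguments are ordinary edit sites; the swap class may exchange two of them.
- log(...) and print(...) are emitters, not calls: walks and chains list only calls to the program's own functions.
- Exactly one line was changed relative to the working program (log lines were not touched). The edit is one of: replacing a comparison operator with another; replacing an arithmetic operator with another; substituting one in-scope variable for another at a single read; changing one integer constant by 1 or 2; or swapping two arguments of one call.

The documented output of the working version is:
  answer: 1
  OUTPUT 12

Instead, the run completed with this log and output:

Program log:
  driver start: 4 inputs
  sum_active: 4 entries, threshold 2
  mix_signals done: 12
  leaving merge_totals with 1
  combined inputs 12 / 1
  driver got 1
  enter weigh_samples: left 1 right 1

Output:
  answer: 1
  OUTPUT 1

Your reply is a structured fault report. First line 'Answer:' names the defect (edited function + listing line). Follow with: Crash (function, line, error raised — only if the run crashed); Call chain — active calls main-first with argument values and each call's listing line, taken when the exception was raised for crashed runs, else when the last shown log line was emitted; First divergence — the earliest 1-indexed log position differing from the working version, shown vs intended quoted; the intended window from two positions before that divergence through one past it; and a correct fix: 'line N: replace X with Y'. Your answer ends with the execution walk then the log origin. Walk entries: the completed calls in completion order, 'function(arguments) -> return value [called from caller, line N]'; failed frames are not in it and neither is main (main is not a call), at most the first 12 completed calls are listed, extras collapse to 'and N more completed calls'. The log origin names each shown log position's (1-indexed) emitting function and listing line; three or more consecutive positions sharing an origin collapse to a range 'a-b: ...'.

Answer: the defect is in sum_active at line 32.
Key fact: At log position 6 the runs split — shown 'driver got 1', but the working version logs 'driver got 12'.
Call chain: main -> weigh_samples(1, 1) (called at line 49).
First divergence: at position 6 the run shows 'driver got 1' where the working version logs 'driver got 12'.
Intended log window:
  4: leaving merge_totals with 1
  5: combined inputs 12 / 1
  6: driver got 12
  7: enter weigh_samples: left 12 right 1
Execution walk:
  mix_signals([4, 5, 2, 12]) -> 12  [called from sum_active, line 28]
  merge_totals([4, 5, 2, 12], 2) -> 1  [called from sum_active, line 29]
  sum_active([4, 5, 2, 12], 2) -> 1  [called from main, line 47]
  weigh_samples(1, 1) -> 1  [called from main, line 49]
Origin of each log line:
  1: logged in main at line 46
  2: logged in sum_active at line 27
  3: logged in mix_signals at line 6
  4: logged in merge_totals at line 14
  5: logged in sum_active at line 30
  6: logged in main at line 48
  7: logged in weigh_samples at line 35
A correct fix: line 32: replace `base // base` with `base // width`.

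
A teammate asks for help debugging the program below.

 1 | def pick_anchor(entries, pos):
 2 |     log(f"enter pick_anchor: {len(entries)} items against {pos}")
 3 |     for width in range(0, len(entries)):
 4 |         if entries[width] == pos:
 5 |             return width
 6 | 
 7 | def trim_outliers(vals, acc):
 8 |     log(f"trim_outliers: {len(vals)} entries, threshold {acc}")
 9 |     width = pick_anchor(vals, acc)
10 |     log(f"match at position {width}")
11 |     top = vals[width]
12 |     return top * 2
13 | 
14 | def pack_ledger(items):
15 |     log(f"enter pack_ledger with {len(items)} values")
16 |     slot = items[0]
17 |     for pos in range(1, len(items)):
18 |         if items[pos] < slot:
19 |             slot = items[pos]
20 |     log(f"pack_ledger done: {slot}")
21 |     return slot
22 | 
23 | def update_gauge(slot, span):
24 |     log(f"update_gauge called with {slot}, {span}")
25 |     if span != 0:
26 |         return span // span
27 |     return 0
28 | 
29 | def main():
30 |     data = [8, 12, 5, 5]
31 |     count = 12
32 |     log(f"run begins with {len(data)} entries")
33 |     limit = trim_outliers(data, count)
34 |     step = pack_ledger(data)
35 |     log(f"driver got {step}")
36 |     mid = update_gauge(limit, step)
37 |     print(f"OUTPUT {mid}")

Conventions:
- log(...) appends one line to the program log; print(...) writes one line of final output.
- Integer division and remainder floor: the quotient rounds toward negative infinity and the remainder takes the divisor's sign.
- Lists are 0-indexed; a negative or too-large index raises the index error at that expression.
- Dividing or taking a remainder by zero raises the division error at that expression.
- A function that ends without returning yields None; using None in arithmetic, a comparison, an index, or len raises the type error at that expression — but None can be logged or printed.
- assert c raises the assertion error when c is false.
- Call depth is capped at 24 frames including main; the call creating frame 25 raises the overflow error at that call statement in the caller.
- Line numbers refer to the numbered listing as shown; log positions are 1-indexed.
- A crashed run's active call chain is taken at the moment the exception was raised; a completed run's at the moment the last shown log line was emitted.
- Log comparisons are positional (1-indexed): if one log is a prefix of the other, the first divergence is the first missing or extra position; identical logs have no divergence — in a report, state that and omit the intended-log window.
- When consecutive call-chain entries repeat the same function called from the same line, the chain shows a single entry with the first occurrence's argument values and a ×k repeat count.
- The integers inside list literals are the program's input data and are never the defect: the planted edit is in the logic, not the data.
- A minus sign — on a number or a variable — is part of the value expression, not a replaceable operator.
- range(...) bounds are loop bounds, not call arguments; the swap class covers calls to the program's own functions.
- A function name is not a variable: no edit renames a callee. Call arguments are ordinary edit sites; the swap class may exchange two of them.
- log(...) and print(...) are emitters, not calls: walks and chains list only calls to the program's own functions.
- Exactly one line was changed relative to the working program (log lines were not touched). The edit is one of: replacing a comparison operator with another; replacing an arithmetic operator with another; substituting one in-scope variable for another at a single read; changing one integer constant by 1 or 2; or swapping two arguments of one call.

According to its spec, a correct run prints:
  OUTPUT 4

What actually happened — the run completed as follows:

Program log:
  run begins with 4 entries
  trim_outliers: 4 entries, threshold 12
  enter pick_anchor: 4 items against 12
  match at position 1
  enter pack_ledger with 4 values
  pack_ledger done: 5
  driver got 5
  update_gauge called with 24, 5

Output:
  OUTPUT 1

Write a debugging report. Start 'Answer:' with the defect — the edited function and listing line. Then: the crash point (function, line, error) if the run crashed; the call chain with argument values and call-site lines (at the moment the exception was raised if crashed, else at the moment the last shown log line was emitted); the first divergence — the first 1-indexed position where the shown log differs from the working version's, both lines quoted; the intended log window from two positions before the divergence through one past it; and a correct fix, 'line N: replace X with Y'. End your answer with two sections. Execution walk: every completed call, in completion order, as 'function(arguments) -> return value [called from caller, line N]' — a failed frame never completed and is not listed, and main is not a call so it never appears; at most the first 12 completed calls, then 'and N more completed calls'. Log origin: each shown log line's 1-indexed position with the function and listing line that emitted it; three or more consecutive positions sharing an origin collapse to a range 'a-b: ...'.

Answer: the defect is in update_gauge at line 26.
Key observation: Log streams are identical — the defect surfaces only in the printed output.
Call chain: main -> update_gauge(24, 5) (called at line 36).
First divergence: none; the two logs match at every position.
Execution walk:
  pick_anchor([8, 12, 5, 5], 12) -> 1  [called from trim_outliers, line 9]
  trim_outliers([8, 12, 5, 5], 12) -> 24  [called from main, line 33]
  pack_ledger([8, 12, 5, 5]) -> 5  [called from main, line 34]
  update_gauge(24, 5) -> 1  [called from main, line 36]
Log origins:
  1 — main, line 32
  2 — trim_outliers, line 8
  3 — pick_anchor, line 2
  4 — trim_outliers, line 10
  5 — pack_ledger, line 15
  6 — pack_ledger, line 20
  7 — main, line 35
  8 — update_gauge, line 24
A correct fix: line 26: replace `span // span` with `slot // span`.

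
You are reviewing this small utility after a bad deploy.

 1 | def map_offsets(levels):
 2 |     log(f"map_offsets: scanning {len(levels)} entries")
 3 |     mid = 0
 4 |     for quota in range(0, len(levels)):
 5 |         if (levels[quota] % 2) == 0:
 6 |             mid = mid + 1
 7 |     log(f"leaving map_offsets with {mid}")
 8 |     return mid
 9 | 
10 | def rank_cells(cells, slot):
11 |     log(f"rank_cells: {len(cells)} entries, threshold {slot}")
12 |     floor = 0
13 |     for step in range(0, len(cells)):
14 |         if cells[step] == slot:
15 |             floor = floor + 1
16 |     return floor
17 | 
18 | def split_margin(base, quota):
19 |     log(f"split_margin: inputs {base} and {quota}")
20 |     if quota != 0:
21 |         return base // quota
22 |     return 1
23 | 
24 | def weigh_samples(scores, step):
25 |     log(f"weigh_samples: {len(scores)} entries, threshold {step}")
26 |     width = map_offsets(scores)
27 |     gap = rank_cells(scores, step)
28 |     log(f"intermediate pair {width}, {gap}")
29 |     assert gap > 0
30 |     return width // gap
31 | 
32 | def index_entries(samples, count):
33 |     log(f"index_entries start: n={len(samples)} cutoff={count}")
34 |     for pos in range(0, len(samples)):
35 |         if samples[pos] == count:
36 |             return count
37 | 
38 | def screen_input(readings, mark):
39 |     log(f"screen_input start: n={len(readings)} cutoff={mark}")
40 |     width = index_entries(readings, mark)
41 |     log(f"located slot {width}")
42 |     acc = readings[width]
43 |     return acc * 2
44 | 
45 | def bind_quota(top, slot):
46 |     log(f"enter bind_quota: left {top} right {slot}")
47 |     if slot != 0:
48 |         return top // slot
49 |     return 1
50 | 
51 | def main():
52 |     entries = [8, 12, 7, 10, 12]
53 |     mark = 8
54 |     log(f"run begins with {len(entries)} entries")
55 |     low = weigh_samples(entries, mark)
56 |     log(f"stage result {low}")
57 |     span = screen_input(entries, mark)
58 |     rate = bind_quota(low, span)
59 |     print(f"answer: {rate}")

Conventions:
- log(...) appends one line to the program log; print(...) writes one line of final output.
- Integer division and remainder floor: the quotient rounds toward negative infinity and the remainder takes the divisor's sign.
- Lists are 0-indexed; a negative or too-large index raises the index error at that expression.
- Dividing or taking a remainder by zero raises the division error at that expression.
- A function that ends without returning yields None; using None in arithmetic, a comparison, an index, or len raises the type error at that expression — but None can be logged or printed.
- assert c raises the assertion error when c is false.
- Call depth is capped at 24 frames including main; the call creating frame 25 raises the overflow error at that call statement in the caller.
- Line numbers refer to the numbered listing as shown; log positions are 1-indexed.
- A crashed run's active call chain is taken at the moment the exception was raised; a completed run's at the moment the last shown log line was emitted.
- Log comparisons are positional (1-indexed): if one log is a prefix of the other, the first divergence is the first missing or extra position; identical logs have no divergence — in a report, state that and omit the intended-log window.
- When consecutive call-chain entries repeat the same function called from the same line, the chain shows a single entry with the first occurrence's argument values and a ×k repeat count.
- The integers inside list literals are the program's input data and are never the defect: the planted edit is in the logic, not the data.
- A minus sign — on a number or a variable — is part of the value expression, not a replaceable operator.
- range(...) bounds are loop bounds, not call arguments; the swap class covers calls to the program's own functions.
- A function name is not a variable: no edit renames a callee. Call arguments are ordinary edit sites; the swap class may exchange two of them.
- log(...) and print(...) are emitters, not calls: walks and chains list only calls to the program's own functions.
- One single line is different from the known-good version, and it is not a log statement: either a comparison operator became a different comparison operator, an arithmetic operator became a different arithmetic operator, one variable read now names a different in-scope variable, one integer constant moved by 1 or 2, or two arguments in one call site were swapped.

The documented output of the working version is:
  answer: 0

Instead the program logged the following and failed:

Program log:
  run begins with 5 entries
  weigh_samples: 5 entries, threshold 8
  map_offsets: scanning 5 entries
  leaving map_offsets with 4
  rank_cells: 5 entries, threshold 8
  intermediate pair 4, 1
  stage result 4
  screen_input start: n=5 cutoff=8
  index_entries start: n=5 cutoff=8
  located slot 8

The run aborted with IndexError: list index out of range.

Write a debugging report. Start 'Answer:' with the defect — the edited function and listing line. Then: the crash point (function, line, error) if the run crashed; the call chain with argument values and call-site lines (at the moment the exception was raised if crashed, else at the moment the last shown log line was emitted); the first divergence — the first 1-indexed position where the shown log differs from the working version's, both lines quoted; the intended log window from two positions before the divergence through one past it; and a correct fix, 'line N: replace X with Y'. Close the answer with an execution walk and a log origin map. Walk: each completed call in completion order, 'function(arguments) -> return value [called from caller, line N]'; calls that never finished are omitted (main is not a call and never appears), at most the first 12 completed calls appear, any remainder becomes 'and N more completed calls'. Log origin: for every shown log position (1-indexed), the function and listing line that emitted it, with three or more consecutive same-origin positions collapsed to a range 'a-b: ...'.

Answer: the defect is in index_entries at line 36.
Key fact: The earliest visible damage is log position 10 — 'located slot 8' rather than the intended 'located slot 0'.
Crash: screen_input, line 42, IndexError.
Call chain: main -> screen_input([8, 12, 7, 10, 12], 8) (called at line 57).
First divergence: position 10 — shown 'located slot 8', intended 'located slot 0'.
Intended log window:
  8: screen_input start: n=5 cutoff=8
  9: index_entries start: n=5 cutoff=8
  10: located slot 0
  11: enter bind_quota: left 4 right 16
Execution walk:
  map_offsets([8, 12, 7, 10, 12]) -> 4  [called from weigh_samples, line 26]
  rank_cells([8, 12, 7, 10, 12], 8) -> 1  [called from weigh_samples, line 27]
  weigh_samples([8, 12, 7, 10, 12], 8) -> 4  [called from main, line 55]
  index_entries([8, 12, 7, 10, 12], 8) -> 8  [called from screen_input, line 40]
Origin of each log line:
  1: from main, line 54
  2: from weigh_samples, line 25
  3: from map_offsets, line 2
  4: from map_offsets, line 7
  5: from rank_cells, line 11
  6: from weigh_samples, line 28
  7: from main, line 56
  8: from screen_input, line 39
  9: from index_entries, line 33
  10: from screen_input, line 41
A correct fix: line 36: replace `count` with `pos`.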